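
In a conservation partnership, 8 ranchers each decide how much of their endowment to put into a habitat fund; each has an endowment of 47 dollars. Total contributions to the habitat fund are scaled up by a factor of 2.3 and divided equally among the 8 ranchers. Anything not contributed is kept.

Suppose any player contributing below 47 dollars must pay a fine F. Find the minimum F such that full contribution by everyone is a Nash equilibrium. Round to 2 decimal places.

33.49 dollars

Given the others contribute fully, the best deviation is to contribute 0 (any partial contribution still incurs the fine and gives up units whose private return 0.2875 is below 1).
Deviating from 47 to 0 saves 47 dollars but forfeits the deviator's share of the drop in the habitat fund: 2.3/8 × 47 = 13.51.
So the deviation gain is 47 − 13.51 = 33.49, and the fine must be at least 33.49 dollars to wipe it out.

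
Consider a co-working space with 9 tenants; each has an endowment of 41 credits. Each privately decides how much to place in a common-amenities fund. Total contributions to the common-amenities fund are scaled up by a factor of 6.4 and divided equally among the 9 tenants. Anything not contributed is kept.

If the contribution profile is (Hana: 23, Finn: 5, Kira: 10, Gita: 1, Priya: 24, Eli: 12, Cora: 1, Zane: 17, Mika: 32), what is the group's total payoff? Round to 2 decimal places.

Total contributed: 23 + 5 + 10 + 1 + 24 + 12 + 1 + 17 + 32 = 125; total kept: 9 × 41 − 125 = 244.
The common-amenities fund pays out 6.4 × 125 = 800.00 in aggregate.
Group total = 244 + 800.00 = 1044.00.

1044.00 credits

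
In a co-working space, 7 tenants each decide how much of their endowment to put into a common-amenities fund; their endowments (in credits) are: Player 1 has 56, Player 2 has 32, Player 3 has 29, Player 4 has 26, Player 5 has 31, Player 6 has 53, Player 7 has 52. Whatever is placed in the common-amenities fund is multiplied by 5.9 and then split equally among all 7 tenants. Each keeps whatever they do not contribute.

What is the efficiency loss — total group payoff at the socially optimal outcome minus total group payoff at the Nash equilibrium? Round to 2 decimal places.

The private return per contributed unit is 5.9/7 = 0.8429 < 1 for every player regardless of endowment, so the Nash equilibrium is zero contribution and the group total is Σ E_j = 56 + 32 + 29 + 26 + 31 + 53 + 52 = 279.
Each contributed unit returns 5.900 to the group, so the social optimum is full contribution by everyone: group total = 5.900 × 279 = 1646.10.
Efficiency loss = (5.900 − 1) × 279 = 1367.10.

1367.10 credits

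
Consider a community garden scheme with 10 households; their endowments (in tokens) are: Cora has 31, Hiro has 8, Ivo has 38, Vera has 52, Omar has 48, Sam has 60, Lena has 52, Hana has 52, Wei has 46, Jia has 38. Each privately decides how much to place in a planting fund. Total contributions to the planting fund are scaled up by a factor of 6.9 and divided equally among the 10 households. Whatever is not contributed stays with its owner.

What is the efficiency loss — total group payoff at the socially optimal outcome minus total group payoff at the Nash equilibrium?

2507.50 tokens

The private return per contributed unit is 6.9/10 = 0.6900 < 1 for every player regardless of endowment, so the Nash equilibrium is zero contribution and the group total is Σ E_j = 31 + 8 + 38 + 52 + 48 + 60 + 52 + 52 + 46 + 38 = 425.
Each contributed unit returns 6.900 to the group, so the social optimum is full contribution by everyone: group total = 6.900 × 425 = 2932.50.
Efficiency loss = (6.900 − 1) × 425 = 2507.50.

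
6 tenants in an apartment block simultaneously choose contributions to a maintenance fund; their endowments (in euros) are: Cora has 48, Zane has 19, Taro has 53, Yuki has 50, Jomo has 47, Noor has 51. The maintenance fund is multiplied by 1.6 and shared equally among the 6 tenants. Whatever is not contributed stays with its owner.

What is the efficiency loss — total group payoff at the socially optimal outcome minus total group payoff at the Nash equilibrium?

160.80 euros

The private return per contributed unit is 1.6/6 = 0.2667 < 1 for every player regardless of endowment, so the Nash equilibrium is zero contribution and the group total is Σ E_j = 48 + 19 + 53 + 50 + 47 + 51 = 268.
Each contributed unit returns 1.600 to the group, so the social optimum is full contribution by everyone: group total = 1.600 × 268 = 428.80.
Efficiency loss = (1.600 − 1) × 268 = 160.80.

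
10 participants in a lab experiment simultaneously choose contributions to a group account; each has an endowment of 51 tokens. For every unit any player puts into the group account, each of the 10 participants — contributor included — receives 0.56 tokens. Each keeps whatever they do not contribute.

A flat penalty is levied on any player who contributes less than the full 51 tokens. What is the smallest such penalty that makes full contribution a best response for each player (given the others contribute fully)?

Given the others contribute fully, the best deviation is to contribute 0 (any partial contribution still incurs the fine and gives up units whose private return 0.56 is below 1).
Deviating from 51 to 0 saves 51 tokens but forfeits the deviator's share of the drop in the group account: 0.56 × 51 = 28.56.
So the deviation gain is 51 − 28.56 = 22.44, and the fine must be at least 22.44 tokens to wipe it out.

22.44 tokens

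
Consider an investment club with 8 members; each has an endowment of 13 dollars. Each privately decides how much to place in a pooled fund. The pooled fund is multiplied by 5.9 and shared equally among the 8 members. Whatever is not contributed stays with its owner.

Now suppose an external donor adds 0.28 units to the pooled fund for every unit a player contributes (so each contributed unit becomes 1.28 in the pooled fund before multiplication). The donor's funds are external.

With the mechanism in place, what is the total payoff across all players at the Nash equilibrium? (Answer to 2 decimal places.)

The effective private return is 5.9 × 1.28 / 8 = 0.9440, which is still under 1, so the mechanism doesn't change anyone's dominant strategy: zero contribution.
At the Nash equilibrium no one contributes; group total payoff = 8 × 13 = 104.

104.00 dollars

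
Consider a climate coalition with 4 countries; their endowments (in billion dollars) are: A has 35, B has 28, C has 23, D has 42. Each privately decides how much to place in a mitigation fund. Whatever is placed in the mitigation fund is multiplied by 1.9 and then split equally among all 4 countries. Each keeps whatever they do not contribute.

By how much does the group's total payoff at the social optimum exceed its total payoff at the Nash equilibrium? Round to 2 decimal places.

The private return per contributed unit is 1.9/4 = 0.4750 < 1 for every player regardless of endowment, so the Nash equilibrium is zero contribution and the group total is Σ E_j = 35 + 28 + 23 + 42 = 128.
Each contributed unit returns 1.900 to the group, so the social optimum is full contribution by everyone: group total = 1.900 × 128 = 243.20.
Efficiency loss = (1.900 − 1) × 128 = 115.20.

115.20 billion dollars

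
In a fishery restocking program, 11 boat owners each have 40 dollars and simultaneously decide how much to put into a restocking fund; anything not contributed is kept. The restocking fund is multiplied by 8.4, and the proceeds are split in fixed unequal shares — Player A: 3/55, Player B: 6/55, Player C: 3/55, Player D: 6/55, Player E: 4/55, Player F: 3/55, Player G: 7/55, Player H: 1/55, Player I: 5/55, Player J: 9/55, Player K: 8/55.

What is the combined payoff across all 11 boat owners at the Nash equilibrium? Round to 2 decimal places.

1328.00 dollars

Each unit j contributes comes back to j as 8.4 × (j's share), so j prefers to contribute only if that share exceeds 1/8.4 = 0.1190; otherwise keeping the unit dominates.
Player G, Player J and Player K clear that bar, contributing 40 each; the remaining 8 contribute 0. Total contributed: 120.
The restocking fund pays out 8.4 × 120 = 1008.00 in total (split across the unequal shares, but the aggregate is all that matters for the group sum).
The 8 free-riders keep 40 each, adding 320. Group total = 320 + 1008.00 = 1328.00.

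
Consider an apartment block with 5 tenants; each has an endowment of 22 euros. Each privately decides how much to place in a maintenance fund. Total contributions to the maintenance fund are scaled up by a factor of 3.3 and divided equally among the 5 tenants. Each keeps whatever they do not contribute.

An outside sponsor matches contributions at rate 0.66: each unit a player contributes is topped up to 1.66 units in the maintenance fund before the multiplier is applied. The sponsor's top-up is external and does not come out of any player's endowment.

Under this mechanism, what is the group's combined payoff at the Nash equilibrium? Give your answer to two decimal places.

With the mechanism, a contributed unit returns 3.3 × 1.66 / 5 = 1.0956 per unit of net cost to the contributor — now above 1 — so contributing fully is weakly dominant for every player.
At the Nash equilibrium everyone contributes 22. Group total payoff = 3.3 × 1.66 × 110 = 602.58.

602.58 euros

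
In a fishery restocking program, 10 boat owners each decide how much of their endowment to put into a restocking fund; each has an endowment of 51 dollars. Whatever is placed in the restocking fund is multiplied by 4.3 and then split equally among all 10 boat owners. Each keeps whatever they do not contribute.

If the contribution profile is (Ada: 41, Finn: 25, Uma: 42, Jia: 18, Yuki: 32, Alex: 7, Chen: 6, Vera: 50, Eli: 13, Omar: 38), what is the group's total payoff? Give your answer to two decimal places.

1407.60 dollars

Total contributed: 41 + 25 + 42 + 18 + 32 + 7 + 6 + 50 + 13 + 38 = 272; total kept: 10 × 51 − 272 = 238.
The restocking fund pays out 4.3 × 272 = 1169.60 in aggregate.
Group total = 238 + 1169.60 = 1407.60.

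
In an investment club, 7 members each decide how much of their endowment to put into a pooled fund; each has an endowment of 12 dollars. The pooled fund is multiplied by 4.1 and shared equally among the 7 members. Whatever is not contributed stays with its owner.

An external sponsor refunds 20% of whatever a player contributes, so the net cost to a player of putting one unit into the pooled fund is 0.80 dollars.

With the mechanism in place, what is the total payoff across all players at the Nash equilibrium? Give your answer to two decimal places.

84.00 dollars

Even with the mechanism, each unit contributed returns only (4.1/7) / 0.80 = 0.7321 per unit of net cost, so contributing nothing is still dominant.
Everyone keeps their endowment and the group total is 7 × 12 = 84.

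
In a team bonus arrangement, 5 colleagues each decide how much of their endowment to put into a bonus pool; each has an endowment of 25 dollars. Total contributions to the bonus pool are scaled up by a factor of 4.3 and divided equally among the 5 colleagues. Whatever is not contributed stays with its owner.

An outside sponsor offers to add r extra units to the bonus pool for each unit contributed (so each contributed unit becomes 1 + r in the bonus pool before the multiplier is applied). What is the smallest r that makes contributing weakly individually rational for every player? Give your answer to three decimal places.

0.163

With matching at rate r, one contributed unit becomes (1 + r) in the bonus pool and returns 4.3 × (1 + r) / 5 to the contributor.
Setting this equal to 1: 1 + r = 5/4.3 = 1.1628.
So the minimum matching rate is r = 1.1628 − 1 = 0.163.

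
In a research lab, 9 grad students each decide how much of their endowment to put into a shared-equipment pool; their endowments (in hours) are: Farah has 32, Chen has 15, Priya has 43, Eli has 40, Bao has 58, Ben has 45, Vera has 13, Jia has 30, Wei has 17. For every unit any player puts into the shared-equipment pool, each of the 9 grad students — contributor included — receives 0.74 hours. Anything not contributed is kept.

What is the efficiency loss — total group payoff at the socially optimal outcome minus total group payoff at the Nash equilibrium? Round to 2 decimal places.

The private return per contributed unit is 0.74 < 1 for everyone, so the Nash equilibrium is zero contribution and the group total is Σ E_j = 32 + 15 + 43 + 40 + 58 + 45 + 13 + 30 + 17 = 293.
Each contributed unit returns 6.660 to the group, so the social optimum is full contribution by everyone: group total = 6.660 × 293 = 1951.38.
Efficiency loss = (6.660 − 1) × 293 = 1658.38.

1658.38 hours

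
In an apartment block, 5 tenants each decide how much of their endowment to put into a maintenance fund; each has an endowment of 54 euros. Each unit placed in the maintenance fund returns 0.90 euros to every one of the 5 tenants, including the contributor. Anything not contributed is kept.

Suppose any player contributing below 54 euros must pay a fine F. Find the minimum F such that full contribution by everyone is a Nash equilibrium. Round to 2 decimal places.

Given the others contribute fully, the best deviation is to contribute 0 (any partial contribution still incurs the fine and gives up units whose private return 0.90 is below 1).
Deviating from 54 to 0 saves 54 euros but forfeits the deviator's share of the drop in the maintenance fund: 0.90 × 54 = 48.60.
So the deviation gain is 54 − 48.60 = 5.40, and the fine must be at least 5.40 euros to wipe it out.

5.40 euros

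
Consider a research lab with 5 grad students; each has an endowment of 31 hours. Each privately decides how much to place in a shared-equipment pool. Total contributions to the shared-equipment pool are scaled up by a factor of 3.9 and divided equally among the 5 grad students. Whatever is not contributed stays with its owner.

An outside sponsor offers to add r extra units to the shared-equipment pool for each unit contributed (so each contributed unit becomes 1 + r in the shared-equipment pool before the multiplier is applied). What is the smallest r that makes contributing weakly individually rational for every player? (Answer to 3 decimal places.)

0.282

With matching at rate r, one contributed unit becomes (1 + r) in the shared-equipment pool and returns 3.9 × (1 + r) / 5 to the contributor.
Setting this equal to 1: 1 + r = 5/3.9 = 1.2821.
So the minimum matching rate is r = 1.2821 − 1 = 0.282.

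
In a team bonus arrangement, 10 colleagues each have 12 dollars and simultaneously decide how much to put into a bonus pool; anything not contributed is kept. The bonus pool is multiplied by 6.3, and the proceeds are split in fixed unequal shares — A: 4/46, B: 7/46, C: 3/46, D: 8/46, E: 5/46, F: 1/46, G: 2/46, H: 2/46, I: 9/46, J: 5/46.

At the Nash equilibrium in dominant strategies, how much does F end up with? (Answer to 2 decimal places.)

Each unit j contributes comes back to j as 6.3 × (j's share), so j prefers to contribute only if that share exceeds 1/6.3 = 0.1587; otherwise keeping the unit dominates.
D and I are above the threshold, contributing 12 each; the remaining 8 contribute 0. Total contributed: 24.
F keeps 12 and receives 6.3 × 24 × 1/46 = 3.29 from the bonus pool, for a payoff of 15.29.

15.29 dollars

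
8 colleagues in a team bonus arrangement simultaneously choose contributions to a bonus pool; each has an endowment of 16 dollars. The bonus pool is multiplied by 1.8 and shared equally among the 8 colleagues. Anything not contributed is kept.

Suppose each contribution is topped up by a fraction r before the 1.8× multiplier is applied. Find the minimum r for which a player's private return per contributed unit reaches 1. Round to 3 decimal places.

With matching at rate r, one contributed unit becomes (1 + r) in the bonus pool and returns 1.8 × (1 + r) / 8 to the contributor.
Setting this equal to 1: 1 + r = 8/1.8 = 4.4444.
So the minimum matching rate is r = 4.4444 − 1 = 3.444.

3.444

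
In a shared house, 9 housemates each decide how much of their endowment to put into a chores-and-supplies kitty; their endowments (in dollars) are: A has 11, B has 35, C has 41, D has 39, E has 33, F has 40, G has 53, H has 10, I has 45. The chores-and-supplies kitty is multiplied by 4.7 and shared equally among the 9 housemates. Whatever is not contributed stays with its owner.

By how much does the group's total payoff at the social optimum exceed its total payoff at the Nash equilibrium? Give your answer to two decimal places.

The private return per contributed unit is 4.7/9 = 0.5222 < 1 for every player regardless of endowment, so the Nash equilibrium is zero contribution and the group total is Σ E_j = 11 + 35 + 41 + 39 + 33 + 40 + 53 + 10 + 45 = 307.
Each contributed unit returns 4.700 to the group, so the social optimum is full contribution by everyone: group total = 4.700 × 307 = 1442.90.
Efficiency loss = (4.700 − 1) × 307 = 1135.90.

1135.90 dollars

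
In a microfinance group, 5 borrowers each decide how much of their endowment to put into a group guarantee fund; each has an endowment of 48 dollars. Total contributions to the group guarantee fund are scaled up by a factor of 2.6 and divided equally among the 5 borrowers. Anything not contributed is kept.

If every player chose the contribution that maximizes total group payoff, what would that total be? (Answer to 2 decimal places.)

624.00 dollars

Each contributed unit returns 2.600 to the group as a whole (0.5200 to each of 5 players), which exceeds 1, so the social optimum is full contribution: group total = 2.600 × 240 = 624.00.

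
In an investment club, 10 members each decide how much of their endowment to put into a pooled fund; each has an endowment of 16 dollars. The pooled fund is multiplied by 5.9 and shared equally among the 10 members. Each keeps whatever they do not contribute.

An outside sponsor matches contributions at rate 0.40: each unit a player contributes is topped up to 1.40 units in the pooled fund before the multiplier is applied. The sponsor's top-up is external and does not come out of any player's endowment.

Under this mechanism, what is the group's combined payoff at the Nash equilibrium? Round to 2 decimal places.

160.00 dollars

Even with the mechanism, each unit contributed returns only 5.9 × 1.40 / 10 = 0.8260 per unit of net cost, so contributing nothing is still dominant.
Everyone keeps their endowment and the group total is 10 × 16 = 160.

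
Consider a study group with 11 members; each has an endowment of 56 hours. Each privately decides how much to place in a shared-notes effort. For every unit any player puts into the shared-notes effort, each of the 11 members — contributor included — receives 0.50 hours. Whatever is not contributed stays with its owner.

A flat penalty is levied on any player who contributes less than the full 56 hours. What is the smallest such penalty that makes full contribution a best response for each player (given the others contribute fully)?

Given the others contribute fully, the best deviation is to contribute 0 (any partial contribution still incurs the fine and gives up units whose private return 0.50 is below 1).
Deviating from 56 to 0 saves 56 hours but forfeits the deviator's share of the drop in the shared-notes effort: 0.50 × 56 = 28.00.
So the deviation gain is 56 − 28.00 = 28.00, and the fine must be at least 28.00 hours to wipe it out.

28.00 hours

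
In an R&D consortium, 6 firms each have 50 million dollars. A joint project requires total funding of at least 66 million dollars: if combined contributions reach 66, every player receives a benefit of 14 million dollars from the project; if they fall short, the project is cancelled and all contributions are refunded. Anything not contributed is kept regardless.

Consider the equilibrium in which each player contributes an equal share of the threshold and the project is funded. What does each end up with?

Equal share of the threshold: 66/6 = 11.
At this profile no one gains by cutting their contribution: any cut drops the total below 66, the project is cancelled, contributions are refunded, and the deviator ends with 50, which is less than 50 − 11 + 14 = 53. Contributing more than 11 just wastes the excess. So contributing exactly 11 is a best response.
Each player's payoff: 50 − 11 + 14 = 53.

53 million dollars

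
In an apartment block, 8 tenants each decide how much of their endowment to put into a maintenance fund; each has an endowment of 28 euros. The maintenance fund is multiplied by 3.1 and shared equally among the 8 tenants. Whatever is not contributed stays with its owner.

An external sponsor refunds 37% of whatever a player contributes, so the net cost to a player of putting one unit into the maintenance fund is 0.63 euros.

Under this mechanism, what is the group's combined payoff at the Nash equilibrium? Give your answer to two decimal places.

The effective private return is (3.1/8) / 0.63 = 0.6151, which is still under 1, so the mechanism doesn't change anyone's dominant strategy: zero contribution.
At the Nash equilibrium no one contributes; group total payoff = 8 × 28 = 224.

224.00 euros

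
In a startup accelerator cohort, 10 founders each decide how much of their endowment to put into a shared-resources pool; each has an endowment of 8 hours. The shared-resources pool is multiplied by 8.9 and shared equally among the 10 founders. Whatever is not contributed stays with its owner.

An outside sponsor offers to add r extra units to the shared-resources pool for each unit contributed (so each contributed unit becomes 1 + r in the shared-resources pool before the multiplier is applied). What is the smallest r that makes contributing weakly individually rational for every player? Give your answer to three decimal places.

With matching at rate r, one contributed unit becomes (1 + r) in the shared-resources pool and returns 8.9 × (1 + r) / 10 to the contributor.
Setting this equal to 1: 1 + r = 10/8.9 = 1.1236.
So the minimum matching rate is r = 1.1236 − 1 = 0.124.

0.124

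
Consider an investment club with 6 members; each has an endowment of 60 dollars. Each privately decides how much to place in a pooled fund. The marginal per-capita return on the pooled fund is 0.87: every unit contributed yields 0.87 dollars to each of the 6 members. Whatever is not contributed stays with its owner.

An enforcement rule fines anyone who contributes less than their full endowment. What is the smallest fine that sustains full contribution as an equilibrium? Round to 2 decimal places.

7.80 dollars

Given the others contribute fully, the best deviation is to contribute 0 (any partial contribution still incurs the fine and gives up units whose private return 0.87 is below 1).
Deviating from 60 to 0 saves 60 dollars but forfeits the deviator's share of the drop in the pooled fund: 0.87 × 60 = 52.20.
So the deviation gain is 60 − 52.20 = 7.80, and the fine must be at least 7.80 dollars to wipe it out.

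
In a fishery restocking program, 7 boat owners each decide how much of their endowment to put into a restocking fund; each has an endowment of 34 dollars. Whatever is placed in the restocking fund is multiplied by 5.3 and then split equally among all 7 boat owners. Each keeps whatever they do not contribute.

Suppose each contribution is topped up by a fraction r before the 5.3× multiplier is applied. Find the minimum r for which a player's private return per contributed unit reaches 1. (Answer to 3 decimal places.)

0.321

With matching at rate r, one contributed unit becomes (1 + r) in the restocking fund and returns 5.3 × (1 + r) / 7 to the contributor.
Setting this equal to 1: 1 + r = 7/5.3 = 1.3208.
So the minimum matching rate is r = 1.3208 − 1 = 0.321.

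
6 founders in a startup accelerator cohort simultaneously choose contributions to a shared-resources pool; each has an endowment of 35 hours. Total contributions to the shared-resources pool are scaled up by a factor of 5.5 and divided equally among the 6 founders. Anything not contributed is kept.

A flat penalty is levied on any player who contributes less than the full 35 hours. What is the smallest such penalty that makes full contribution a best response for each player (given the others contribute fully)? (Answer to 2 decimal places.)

2.92 hours

Given the others contribute fully, the best deviation is to contribute 0 (any partial contribution still incurs the fine and gives up units whose private return 0.9167 is below 1).
Deviating from 35 to 0 saves 35 hours but forfeits the deviator's share of the drop in the shared-resources pool: 5.5/6 × 35 = 32.08.
So the deviation gain is 35 − 32.08 = 2.92, and the fine must be at least 2.92 hours to wipe it out.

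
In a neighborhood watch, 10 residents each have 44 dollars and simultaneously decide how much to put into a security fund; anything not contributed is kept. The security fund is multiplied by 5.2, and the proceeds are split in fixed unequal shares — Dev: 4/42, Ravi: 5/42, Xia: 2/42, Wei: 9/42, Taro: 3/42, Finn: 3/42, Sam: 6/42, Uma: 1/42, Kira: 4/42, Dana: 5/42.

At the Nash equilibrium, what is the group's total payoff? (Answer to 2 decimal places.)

Each unit j contributes comes back to j as 5.2 × (j's share), so j prefers to contribute only if that share exceeds 1/5.2 = 0.1923; otherwise keeping the unit dominates.
Wei alone (share 9/42) is above the threshold, contributing 44; the remaining 9 contribute 0. Total contributed: 44.
The security fund pays out 5.2 × 44 = 228.80 in total (split across the unequal shares, but the aggregate is all that matters for the group sum).
The 9 free-riders keep 44 each, adding 396. Group total = 396 + 228.80 = 624.80.

624.80 dollars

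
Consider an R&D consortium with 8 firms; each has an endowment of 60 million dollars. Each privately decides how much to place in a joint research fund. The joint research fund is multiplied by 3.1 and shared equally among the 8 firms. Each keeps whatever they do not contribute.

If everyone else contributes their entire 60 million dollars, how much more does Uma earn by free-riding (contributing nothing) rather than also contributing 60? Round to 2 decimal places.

Switching from a contribution of 60 to 0 lets Uma keep an extra 60 million dollars, but lowers the joint research fund by 60, which costs Uma their own share of that drop: 3.1/8 × 60 = 23.25.
Net gain = 60 − 23.25 = 36.75. The private return per contributed unit (0.3875) is below 1, so free-riding is indeed the best response regardless of what the others do.

36.75 million dollars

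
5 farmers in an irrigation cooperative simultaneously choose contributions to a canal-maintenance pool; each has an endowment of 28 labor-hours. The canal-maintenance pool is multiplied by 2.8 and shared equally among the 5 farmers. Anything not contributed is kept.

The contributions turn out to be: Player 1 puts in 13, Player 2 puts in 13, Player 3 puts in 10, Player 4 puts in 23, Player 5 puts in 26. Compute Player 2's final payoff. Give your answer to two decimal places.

62.60 labor-hours

Total contributed: 13 + 13 + 10 + 23 + 26 = 85.
Each receives 2.8 × 85 / 5 = 47.60 from the canal-maintenance pool.
Player 2 keeps 28 − 13 = 15, so Player 2's payoff is 15 + 47.60 = 62.60.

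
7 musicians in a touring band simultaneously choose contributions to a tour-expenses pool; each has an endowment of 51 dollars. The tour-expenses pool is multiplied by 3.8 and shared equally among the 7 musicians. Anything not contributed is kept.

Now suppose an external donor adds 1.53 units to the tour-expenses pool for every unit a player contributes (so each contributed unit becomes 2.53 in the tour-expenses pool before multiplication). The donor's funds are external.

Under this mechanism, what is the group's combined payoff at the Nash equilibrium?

With the mechanism, a contributed unit returns 3.8 × 2.53 / 7 = 1.3734 per unit of net cost to the contributor — now above 1 — so contributing fully is weakly dominant for every player.
So the Nash equilibrium is full contribution by all 7; the group earns 3.8 × 2.53 × 357 = 3432.20.

3432.20 dollars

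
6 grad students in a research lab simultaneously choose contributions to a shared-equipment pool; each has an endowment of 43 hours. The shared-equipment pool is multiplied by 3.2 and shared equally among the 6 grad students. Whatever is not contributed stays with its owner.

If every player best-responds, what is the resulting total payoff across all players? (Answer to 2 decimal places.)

Each contributed unit returns 3.2/6 = 0.5333 to its contributor — below 1 — so contributing 0 is dominant for every player. At the Nash equilibrium everyone keeps their 43, and the group total is 6 × 43 = 258.

258.00 hours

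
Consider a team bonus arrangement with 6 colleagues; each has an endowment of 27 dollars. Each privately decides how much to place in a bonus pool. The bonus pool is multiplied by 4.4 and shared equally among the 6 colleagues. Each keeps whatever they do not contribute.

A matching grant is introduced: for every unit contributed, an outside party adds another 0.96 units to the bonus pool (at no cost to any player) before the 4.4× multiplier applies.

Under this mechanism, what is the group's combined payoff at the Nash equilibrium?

1397.09 dollars

Under the mechanism each unit contributed yields 4.4 × 1.96 / 6 = 1.4373 back to its contributor per unit of net cost, which exceeds 1, making full contribution the dominant choice for everyone.
At the Nash equilibrium everyone contributes 27. Group total payoff = 4.4 × 1.96 × 162 = 1397.09.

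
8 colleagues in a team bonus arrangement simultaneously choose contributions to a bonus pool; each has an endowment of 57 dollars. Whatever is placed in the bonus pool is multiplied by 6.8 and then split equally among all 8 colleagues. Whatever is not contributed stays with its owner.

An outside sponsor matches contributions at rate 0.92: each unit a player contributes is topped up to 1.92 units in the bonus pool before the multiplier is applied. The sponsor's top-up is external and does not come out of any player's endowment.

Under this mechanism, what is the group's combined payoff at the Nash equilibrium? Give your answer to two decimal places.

Under the mechanism each unit contributed yields 6.8 × 1.92 / 8 = 1.6320 back to its contributor per unit of net cost, which exceeds 1, making full contribution the dominant choice for everyone.
At the Nash equilibrium everyone contributes 57. Group total payoff = 6.8 × 1.92 × 456 = 5953.54.

5953.54 dollars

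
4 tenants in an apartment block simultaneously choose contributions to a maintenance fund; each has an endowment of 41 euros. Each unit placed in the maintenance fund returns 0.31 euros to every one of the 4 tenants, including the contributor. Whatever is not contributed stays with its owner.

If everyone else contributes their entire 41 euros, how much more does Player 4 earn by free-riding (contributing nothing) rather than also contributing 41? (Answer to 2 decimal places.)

Switching from a contribution of 41 to 0 lets Player 4 keep an extra 41 euros, but lowers the maintenance fund by 41, which costs Player 4 their own share of that drop: 0.31 × 41 = 12.71.
Net gain = 41 − 12.71 = 28.29. The private return per contributed unit (0.31) is below 1, so free-riding is indeed the best response regardless of what the others do.

28.29 euros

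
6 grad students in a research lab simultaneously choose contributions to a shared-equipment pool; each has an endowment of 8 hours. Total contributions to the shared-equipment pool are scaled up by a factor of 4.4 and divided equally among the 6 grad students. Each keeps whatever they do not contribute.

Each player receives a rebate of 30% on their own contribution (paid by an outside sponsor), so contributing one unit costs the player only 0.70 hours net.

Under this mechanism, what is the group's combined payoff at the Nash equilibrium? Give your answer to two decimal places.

The effective private return per unit is now (4.4/6) / 0.70 = 1.0476 > 1, so every player's dominant strategy flips to full contribution.
At the Nash equilibrium everyone contributes 8. Group total payoff = 6 × (8 × 0.30 + 4.4 × 8) = 225.60.

225.60 hours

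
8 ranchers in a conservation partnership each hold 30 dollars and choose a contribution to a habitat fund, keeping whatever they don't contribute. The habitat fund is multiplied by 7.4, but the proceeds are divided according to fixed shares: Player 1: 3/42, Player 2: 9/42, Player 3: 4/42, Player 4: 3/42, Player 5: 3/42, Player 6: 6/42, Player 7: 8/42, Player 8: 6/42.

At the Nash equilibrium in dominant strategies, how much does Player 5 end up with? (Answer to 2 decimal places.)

93.43 dollars

Player j's private return per contributed unit is 7.4 × (j's share). Contributing is weakly dominant for j when that share is at least 1/7.4 = 0.1351, and contributing 0 is dominant otherwise.
The shares above 0.1351 belong to Player 2, Player 6, Player 7 and Player 8, contributing 30 each; the remaining 4 contribute 0. Total contributed: 120.
Player 5 keeps 30 and receives 7.4 × 120 × 3/42 = 63.43 from the habitat fund, for a payoff of 93.43.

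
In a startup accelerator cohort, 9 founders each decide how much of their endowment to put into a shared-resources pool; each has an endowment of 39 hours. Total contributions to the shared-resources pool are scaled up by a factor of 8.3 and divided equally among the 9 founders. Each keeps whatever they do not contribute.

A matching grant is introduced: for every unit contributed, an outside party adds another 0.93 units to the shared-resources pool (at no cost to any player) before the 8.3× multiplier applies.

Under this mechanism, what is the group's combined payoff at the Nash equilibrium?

5622.67 hours

Under the mechanism each unit contributed yields 8.3 × 1.93 / 9 = 1.7799 back to its contributor per unit of net cost, which exceeds 1, making full contribution the dominant choice for everyone.
So the Nash equilibrium is full contribution by all 9; the group earns 8.3 × 1.93 × 351 = 5622.67.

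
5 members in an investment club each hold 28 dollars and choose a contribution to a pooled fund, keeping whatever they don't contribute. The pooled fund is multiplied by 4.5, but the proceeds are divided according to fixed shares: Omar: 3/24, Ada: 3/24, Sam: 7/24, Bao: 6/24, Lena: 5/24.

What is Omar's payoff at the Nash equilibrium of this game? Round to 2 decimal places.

Player j's private return per contributed unit is 4.5 × (j's share). Contributing is weakly dominant for j when that share is at least 1/4.5 = 0.2222, and contributing 0 is dominant otherwise.
The shares above 0.2222 belong to Sam and Bao, contributing 28 each; the remaining 3 contribute 0. Total contributed: 56.
Omar keeps 28 and receives 4.5 × 56 × 3/24 = 31.50 from the pooled fund, for a payoff of 59.50.

59.50 dollars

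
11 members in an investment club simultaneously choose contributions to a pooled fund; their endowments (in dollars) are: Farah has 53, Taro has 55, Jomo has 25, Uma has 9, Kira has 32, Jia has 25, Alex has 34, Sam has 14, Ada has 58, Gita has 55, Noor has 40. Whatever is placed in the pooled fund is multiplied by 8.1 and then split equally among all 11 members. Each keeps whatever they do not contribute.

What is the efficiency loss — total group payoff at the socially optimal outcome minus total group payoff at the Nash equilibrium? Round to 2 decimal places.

The private return per contributed unit is 8.1/11 = 0.7364 < 1 for every player regardless of endowment, so the Nash equilibrium is zero contribution and the group total is Σ E_j = 53 + 55 + 25 + 9 + 32 + 25 + 34 + 14 + 58 + 55 + 40 = 400.
Each contributed unit returns 8.100 to the group, so the social optimum is full contribution by everyone: group total = 8.100 × 400 = 3240.00.
Efficiency loss = (8.100 − 1) × 400 = 2840.00.

2840.00 dollars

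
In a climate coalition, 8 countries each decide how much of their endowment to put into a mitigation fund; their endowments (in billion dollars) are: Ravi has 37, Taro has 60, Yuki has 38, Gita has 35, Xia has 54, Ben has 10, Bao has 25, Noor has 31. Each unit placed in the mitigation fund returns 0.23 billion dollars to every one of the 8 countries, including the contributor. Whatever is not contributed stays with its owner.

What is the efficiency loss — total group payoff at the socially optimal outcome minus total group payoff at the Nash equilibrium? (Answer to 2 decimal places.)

243.60 billion dollars

The private return per contributed unit is 0.23 < 1 for everyone, so the Nash equilibrium is zero contribution and the group total is Σ E_j = 37 + 60 + 38 + 35 + 54 + 10 + 25 + 31 = 290.
Each contributed unit returns 1.840 to the group, so the social optimum is full contribution by everyone: group total = 1.840 × 290 = 533.60.
Efficiency loss = (1.840 − 1) × 290 = 243.60.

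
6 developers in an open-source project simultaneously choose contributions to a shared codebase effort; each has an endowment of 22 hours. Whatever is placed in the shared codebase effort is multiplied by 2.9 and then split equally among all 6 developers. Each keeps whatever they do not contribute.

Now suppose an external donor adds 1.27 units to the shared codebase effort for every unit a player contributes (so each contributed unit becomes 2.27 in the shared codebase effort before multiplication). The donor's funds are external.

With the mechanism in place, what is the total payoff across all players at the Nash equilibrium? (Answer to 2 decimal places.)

With the mechanism, a contributed unit returns 2.9 × 2.27 / 6 = 1.0972 per unit of net cost to the contributor — now above 1 — so contributing fully is weakly dominant for every player.
At the Nash equilibrium everyone contributes 22. Group total payoff = 2.9 × 2.27 × 132 = 868.96.

868.96 hours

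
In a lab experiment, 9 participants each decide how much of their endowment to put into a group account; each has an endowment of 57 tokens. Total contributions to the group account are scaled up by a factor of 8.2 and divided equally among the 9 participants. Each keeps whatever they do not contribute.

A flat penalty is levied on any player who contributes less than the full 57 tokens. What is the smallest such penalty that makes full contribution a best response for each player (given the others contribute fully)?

Given the others contribute fully, the best deviation is to contribute 0 (any partial contribution still incurs the fine and gives up units whose private return 0.9111 is below 1).
Deviating from 57 to 0 saves 57 tokens but forfeits the deviator's share of the drop in the group account: 8.2/9 × 57 = 51.93.
So the deviation gain is 57 − 51.93 = 5.07, and the fine must be at least 5.07 tokens to wipe it out.

5.07 tokens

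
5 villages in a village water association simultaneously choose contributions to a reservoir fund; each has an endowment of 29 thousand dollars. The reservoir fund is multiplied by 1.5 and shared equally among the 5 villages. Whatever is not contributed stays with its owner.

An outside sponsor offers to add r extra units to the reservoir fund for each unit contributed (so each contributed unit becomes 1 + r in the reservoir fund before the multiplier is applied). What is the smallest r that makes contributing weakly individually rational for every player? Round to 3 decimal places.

With matching at rate r, one contributed unit becomes (1 + r) in the reservoir fund and returns 1.5 × (1 + r) / 5 to the contributor.
Setting this equal to 1: 1 + r = 5/1.5 = 3.3333.
So the minimum matching rate is r = 3.3333 − 1 = 2.333.

2.333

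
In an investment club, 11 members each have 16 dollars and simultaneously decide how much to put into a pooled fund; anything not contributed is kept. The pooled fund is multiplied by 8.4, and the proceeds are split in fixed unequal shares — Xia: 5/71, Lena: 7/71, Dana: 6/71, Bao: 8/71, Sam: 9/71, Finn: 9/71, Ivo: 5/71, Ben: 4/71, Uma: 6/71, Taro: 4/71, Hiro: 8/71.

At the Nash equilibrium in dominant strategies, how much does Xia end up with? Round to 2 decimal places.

Player j's private return per contributed unit is 8.4 × (j's share). Contributing is weakly dominant for j when that share is at least 1/8.4 = 0.1190, and contributing 0 is dominant otherwise.
The shares above 0.1190 belong to Sam and Finn, contributing 16 each; the remaining 9 contribute 0. Total contributed: 32.
Xia keeps 16 and receives 8.4 × 32 × 5/71 = 18.93 from the pooled fund, for a payoff of 34.93.

34.93 dollars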